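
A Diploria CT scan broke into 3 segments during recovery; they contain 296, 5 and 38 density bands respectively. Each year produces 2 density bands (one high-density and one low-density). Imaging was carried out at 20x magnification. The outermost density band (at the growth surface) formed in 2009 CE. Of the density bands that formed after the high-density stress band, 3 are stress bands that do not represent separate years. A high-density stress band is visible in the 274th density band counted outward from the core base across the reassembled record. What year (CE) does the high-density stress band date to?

1978 CE

Total density bands = 296 + 5 + 38 = 339.
339 − 274 = 65 density bands lie beyond the high-density stress band toward the growth surface.
Excluding 3 false density bands: 65 − 3 = 62.
62 density bands at 2 per year is 62 / 2 = 31 years.
2009 − 31 = 1978 CE.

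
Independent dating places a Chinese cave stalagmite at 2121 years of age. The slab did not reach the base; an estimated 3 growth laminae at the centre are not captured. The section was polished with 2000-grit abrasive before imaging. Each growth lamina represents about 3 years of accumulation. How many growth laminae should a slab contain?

704 growth laminae

At 3 years per growth lamina, 2121 / 3 = 707 growth laminae are expected.
Subtracting the 3 growth laminae not captured gives 707 − 3 = 704 growth laminae in the record.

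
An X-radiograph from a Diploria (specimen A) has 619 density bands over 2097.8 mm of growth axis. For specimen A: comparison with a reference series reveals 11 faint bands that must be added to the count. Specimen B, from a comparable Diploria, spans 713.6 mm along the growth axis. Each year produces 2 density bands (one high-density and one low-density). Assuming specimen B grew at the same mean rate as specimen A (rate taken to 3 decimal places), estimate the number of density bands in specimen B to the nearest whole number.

Specimen A: true density band count = 619 + 11 = 630.
Specimen A: with 2 density bands per year, 630 / 2 = 315 years.
A: Extension rate ≈ 2097.8 / 315 = 6.660 mm per year.
For B, 713.6 / 6.660 = 107.15 years; at 2 density bands per year that is 107.15 × 2 ≈ 214 density bands.

214 density bands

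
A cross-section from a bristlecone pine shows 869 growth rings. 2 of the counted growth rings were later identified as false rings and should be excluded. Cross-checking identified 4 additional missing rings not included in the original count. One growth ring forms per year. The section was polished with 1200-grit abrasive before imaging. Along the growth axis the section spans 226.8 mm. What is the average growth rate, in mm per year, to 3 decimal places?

0.260 mm per year

True growth ring count = 869 − 2 + 4 = 871.
Mean rate = 226.8 mm / 871 years ≈ 0.260 mm per year.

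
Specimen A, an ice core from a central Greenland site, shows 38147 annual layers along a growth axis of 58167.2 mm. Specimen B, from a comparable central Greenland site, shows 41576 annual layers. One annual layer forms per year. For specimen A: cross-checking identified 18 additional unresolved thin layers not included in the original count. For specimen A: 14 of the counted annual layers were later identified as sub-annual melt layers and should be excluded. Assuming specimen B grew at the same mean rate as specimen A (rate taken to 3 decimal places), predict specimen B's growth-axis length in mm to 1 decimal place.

Specimen A: after corrections the count is 38147 − 14 + 18 = 38151 annual layers.
A: Mean rate = 58167.2 mm / 38151 years ≈ 1.525 mm per year.
B's length ≈ 1.525 × 41576 = 63403.4 mm.

63403.4 mm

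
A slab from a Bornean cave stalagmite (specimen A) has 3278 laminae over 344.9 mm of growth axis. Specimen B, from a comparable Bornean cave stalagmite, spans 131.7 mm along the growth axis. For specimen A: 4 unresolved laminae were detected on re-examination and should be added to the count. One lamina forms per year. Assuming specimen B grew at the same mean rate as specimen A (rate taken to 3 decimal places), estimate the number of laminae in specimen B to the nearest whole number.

1254 laminae

Specimen A: adjusted count: 3278 + 4 = 3282 laminae.
A: Extension rate ≈ 344.9 / 3282 = 0.105 mm/year.
For B, 131.7 / 0.105 = 1254.29 years ≈ 1254 laminae.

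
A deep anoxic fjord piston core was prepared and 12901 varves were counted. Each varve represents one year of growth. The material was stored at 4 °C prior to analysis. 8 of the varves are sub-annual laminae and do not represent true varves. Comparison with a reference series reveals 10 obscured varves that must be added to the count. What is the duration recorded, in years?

12903 years

After corrections the count is 12901 − 8 + 10 = 12903 varves.
One varve per year makes the duration 12903 years.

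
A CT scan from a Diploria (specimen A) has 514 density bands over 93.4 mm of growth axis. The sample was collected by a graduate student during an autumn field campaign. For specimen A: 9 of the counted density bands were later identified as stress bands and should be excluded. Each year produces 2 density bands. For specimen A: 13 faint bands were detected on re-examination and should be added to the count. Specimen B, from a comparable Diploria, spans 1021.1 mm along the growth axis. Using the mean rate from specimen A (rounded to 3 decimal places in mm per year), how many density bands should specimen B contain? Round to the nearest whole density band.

5657 density bands

Specimen A: true density band count = 514 − 9 + 13 = 518.
Specimen A: 518 density bands at 2 per year is 518 / 2 = 259 years.
A: Extension rate ≈ 93.4 / 259 = 0.361 mm/yr.
B spans 1021.1 / 0.361 = 2828.53 years; at 2 density bands per year that is 2828.53 × 2 ≈ 5657 density bands.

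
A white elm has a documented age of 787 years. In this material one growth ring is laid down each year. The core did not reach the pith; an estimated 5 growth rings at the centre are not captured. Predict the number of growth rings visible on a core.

782 growth rings

Expected growth rings over 787 years: 787.
Less the 5 uncaptured growth rings: 787 − 5 = 782.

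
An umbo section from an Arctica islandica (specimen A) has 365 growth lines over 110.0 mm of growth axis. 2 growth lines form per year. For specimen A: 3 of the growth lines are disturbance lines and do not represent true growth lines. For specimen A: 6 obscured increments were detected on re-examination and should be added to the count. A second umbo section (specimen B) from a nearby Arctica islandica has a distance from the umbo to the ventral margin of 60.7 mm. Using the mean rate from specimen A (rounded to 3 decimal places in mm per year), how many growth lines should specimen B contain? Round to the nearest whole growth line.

203 growth lines

Specimen A: correcting the raw count gives 365 − 3 + 6 = 368 true growth lines.
Specimen A: with 2 growth lines per year, 368 / 2 = 184 years.
A: 110.0 mm over 184 years gives 110.0 / 184 ≈ 0.598 mm/yr.
For B, 60.7 / 0.598 = 101.51 years; at 2 growth lines per year that is 101.51 × 2 ≈ 203 growth lines.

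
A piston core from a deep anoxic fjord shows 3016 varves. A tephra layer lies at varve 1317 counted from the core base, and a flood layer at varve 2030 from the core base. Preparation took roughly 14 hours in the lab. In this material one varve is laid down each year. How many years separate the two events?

713 years

The two markers are separated by 2030 − 1317 = 713 varves.
That is 713 years at one varve per year.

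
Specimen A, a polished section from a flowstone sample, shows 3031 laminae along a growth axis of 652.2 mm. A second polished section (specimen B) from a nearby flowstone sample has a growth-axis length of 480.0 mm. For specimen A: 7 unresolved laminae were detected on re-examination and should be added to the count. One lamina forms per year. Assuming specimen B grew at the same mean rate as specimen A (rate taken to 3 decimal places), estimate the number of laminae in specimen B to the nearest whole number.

2233 laminae

Specimen A: after corrections the count is 3031 + 7 = 3038 laminae.
A: Extension rate ≈ 652.2 / 3038 = 0.215 mm/year.
For B, 480.0 / 0.215 = 2232.56 years ≈ 2233 laminae.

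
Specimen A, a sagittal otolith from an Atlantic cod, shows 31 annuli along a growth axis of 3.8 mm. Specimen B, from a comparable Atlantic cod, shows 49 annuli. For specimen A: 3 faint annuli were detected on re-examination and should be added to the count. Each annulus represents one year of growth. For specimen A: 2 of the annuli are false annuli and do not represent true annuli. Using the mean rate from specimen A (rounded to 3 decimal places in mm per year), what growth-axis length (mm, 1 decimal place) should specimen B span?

5.8 mm

Specimen A: true annulus count = 31 − 2 + 3 = 32.
A: 3.8 mm over 32 years gives 3.8 / 32 ≈ 0.119 mm per year.
Length of B = 0.119 × 49 = 5.8 mm.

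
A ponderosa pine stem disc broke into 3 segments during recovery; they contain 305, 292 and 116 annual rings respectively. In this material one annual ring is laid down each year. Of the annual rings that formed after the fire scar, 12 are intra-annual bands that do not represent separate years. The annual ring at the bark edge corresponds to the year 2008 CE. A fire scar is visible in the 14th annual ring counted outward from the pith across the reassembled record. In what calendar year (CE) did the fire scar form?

Total annual rings = 305 + 292 + 116 = 713.
713 − 14 = 699 annual rings lie beyond the fire scar toward the bark edge.
Removing the 12 false annual rings leaves 699 − 12 = 687 true annual rings beyond the fire scar.
Counting back 687 years from 2008 CE places the fire scar in 2008 − 687 = 1321 CE.

1321 CE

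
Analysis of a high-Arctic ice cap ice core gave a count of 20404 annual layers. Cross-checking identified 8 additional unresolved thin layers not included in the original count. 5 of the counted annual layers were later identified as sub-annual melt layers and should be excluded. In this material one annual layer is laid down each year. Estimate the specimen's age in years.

20407 yr

Adjusted count: 20404 − 5 + 8 = 20407 annual layers.
With a one-to-one annual layer periodicity this is 20407 years.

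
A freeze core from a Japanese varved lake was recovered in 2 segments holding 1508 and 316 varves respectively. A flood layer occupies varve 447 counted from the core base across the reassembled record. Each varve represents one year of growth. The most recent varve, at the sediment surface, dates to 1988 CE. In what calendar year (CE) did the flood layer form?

Total varves = 1508 + 316 = 1824.
Between varve 447 and the sediment surface there are 1824 − 447 = 1377 varves.
The varve at the sediment surface is 1988 CE, so the flood layer dates to 1988 − 1377 = 611 CE.

611 CE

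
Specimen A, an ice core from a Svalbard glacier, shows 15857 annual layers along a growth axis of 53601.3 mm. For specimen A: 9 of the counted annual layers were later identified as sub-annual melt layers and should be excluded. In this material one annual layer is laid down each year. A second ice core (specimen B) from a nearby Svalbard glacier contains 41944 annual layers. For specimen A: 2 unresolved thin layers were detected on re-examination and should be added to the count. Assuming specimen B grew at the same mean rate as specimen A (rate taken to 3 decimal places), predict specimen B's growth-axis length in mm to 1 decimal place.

Specimen A: true annual layer count = 15857 − 9 + 2 = 15850.
A: Mean rate = 53601.3 mm / 15850 years ≈ 3.382 mm/yr.
Length of B = 3.382 × 41944 = 141854.6 mm.

141854.6 mm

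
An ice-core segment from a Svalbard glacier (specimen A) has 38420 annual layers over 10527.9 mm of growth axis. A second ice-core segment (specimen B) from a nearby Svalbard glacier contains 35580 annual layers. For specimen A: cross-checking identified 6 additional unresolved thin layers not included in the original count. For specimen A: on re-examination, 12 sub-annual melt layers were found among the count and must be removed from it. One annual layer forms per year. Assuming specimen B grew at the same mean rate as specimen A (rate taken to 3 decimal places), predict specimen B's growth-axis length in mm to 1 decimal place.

Specimen A: correcting the raw count gives 38420 − 12 + 6 = 38414 true annual layers.
A: 10527.9 mm over 38414 years gives 10527.9 / 38414 ≈ 0.274 mm/year.
For B, 0.274 mm/year × 35580 years = 9748.9 mm.

9748.9 mm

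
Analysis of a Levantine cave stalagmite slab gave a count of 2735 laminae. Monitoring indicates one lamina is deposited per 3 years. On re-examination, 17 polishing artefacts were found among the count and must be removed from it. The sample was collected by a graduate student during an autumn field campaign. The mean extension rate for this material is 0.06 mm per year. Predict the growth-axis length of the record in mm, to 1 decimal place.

After corrections the count is 2735 − 17 = 2718 laminae.
At 3 years per lamina, 2718 × 3 = 8154 years.
Length ≈ 0.06 × 8154 = 489.2 mm.

489.2 mm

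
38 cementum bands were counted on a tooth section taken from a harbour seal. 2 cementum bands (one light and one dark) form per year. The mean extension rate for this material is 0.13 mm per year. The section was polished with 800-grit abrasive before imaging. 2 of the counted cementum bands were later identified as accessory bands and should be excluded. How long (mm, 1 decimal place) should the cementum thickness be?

2.3 mm

Correcting the raw count gives 38 − 2 = 36 true cementum bands.
Dividing by 2 cementum bands per year: 36 / 2 = 18 years.
18 years at 0.13 mm/year gives 0.13 × 18 = 2.3 mm.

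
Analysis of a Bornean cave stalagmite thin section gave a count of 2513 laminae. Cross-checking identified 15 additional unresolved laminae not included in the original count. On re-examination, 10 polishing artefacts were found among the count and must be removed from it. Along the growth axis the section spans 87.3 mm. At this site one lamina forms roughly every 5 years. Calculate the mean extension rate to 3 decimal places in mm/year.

0.007 mm/year

Correcting the raw count gives 2513 − 10 + 15 = 2518 true laminae.
2518 laminae at 5 years each span 2518 × 5 = 12590 years.
Mean rate = 87.3 mm / 12590 years ≈ 0.007 mm/year.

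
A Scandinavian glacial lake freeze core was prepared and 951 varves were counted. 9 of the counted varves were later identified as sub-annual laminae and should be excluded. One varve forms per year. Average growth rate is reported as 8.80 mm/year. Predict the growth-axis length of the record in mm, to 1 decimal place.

8289.6 mm

Adjusted count: 951 − 9 = 942 varves.
Length ≈ 8.80 × 942 = 8289.6 mm.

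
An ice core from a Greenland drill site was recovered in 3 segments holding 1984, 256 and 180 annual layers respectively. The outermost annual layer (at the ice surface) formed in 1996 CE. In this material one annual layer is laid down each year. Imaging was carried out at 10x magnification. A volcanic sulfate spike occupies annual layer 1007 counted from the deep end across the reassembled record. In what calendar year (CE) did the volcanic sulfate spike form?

583 CE

Total annual layers = 1984 + 256 + 180 = 2420.
The volcanic sulfate spike sits at annual layer 1007 from the deep end, so 2420 − 1007 = 1413 annual layers formed after it.
1996 − 1413 = 583 CE.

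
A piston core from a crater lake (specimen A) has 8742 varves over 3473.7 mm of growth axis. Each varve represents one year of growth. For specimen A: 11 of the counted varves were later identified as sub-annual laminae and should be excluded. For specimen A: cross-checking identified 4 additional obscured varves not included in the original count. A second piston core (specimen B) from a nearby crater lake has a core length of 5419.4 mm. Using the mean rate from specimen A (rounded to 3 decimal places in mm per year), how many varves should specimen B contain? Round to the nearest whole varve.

13617 varves

Specimen A: adjusted count: 8742 − 11 + 4 = 8735 varves.
A: 3473.7 mm over 8735 years gives 3473.7 / 8735 ≈ 0.398 mm/yr.
For B, 5419.4 / 0.398 = 13616.58 years ≈ 13617 varves.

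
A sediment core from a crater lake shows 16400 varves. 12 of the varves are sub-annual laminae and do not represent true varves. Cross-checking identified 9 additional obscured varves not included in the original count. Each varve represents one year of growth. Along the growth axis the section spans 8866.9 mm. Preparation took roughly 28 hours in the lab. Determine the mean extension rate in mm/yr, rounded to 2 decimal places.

0.54 mm/yr

True varve count = 16400 − 12 + 9 = 16397.
Mean rate = 8866.9 mm / 16397 years ≈ 0.54 mm/yr.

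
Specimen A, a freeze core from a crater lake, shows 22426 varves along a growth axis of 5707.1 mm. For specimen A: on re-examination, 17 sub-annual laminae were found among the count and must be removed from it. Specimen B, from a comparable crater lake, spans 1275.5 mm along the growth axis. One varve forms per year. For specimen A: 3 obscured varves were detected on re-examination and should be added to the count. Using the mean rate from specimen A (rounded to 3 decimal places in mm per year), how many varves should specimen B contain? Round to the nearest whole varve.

5002 varves

Specimen A: true varve count = 22426 − 17 + 3 = 22412.
A: Mean rate = 5707.1 mm / 22412 years ≈ 0.255 mm/year.
B spans 1275.5 / 0.255 = 5001.96 years ≈ 5002 varves.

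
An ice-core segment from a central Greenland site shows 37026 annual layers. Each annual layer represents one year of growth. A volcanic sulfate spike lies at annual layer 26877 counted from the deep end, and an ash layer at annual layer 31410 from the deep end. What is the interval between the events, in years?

4533 years

The two markers are separated by 31410 − 26877 = 4533 annual layers.
One annual layer per year makes the interval 4533 years.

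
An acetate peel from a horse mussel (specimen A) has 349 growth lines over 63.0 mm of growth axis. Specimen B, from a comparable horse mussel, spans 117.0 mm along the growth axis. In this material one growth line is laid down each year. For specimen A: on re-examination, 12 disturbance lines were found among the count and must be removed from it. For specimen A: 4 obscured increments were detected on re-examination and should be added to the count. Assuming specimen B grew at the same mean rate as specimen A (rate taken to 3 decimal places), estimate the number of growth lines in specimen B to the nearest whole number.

Specimen A: correcting the raw count gives 349 − 12 + 4 = 341 true growth lines.
A: 63.0 mm over 341 years gives 63.0 / 341 ≈ 0.185 mm per year.
For B, 117.0 / 0.185 = 632.43 years ≈ 632 growth lines.

632 growth lines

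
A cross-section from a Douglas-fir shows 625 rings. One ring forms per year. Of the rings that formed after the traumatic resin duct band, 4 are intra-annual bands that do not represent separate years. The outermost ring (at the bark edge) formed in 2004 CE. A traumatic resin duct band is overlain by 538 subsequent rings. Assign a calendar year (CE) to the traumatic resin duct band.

There are 538 rings younger than the traumatic resin duct band.
Removing the 4 false rings leaves 538 − 4 = 534 true rings beyond the traumatic resin duct band.
The ring at the bark edge is 2004 CE, so the traumatic resin duct band dates to 2004 − 534 = 1470 CE.

1470 CE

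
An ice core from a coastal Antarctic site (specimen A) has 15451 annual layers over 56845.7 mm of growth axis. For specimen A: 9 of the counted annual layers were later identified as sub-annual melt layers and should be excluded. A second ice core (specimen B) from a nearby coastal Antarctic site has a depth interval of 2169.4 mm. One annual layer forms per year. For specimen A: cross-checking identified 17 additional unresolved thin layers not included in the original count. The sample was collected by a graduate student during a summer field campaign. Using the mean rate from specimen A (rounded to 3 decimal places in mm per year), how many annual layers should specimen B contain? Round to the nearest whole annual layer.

Specimen A: adjusted count: 15451 − 9 + 17 = 15459 annual layers.
A: Mean rate = 56845.7 mm / 15459 years ≈ 3.677 mm/year.
B spans 2169.4 / 3.677 = 589.99 years ≈ 590 annual layers.

590 annual layers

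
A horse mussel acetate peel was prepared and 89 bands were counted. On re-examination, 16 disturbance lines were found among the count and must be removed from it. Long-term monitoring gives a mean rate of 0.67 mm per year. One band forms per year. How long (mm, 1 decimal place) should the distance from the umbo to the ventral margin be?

48.9 mm

Correcting the raw count gives 89 − 16 = 73 true bands.
Length ≈ 0.67 × 73 = 48.9 mm.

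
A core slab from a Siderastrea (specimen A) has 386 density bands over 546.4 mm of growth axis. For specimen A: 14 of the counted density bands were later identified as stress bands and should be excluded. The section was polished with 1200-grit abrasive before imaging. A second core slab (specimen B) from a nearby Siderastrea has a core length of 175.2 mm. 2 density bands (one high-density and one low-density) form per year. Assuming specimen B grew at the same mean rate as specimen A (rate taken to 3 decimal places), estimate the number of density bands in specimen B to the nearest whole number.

Specimen A: true density band count = 386 − 14 = 372.
Specimen A: dividing by 2 density bands per year: 372 / 2 = 186 years.
A: Extension rate ≈ 546.4 / 186 = 2.938 mm per year.
B spans 175.2 / 2.938 = 59.63 years; at 2 density bands per year that is 59.63 × 2 ≈ 119 density bands.

119 density bands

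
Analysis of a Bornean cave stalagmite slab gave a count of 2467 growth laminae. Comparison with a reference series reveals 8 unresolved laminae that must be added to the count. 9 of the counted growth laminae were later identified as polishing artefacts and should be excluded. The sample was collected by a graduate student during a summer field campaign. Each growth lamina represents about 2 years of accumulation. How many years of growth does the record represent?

4932 yr

Adjusted count: 2467 − 9 + 8 = 2466 growth laminae.
2466 growth laminae at 2 years each span 2466 × 2 = 4932 years.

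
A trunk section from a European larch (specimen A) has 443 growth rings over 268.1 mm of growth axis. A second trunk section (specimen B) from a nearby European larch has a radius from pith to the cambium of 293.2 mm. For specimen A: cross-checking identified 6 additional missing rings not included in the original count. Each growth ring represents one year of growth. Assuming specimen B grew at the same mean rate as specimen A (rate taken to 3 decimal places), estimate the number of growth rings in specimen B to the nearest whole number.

491 growth rings

Specimen A: after corrections the count is 443 + 6 = 449 growth rings.
A: Mean rate = 268.1 mm / 449 years ≈ 0.597 mm/year.
For B, 293.2 / 0.597 = 491.12 years ≈ 491 growth rings.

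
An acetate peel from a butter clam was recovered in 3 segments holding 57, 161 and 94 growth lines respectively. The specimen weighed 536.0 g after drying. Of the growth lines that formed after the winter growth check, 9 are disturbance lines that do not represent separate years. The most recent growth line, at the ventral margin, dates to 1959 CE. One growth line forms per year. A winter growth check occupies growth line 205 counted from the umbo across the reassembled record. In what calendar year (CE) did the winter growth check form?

Total growth lines = 57 + 161 + 94 = 312.
Between growth line 205 and the ventral margin there are 312 − 205 = 107 growth lines.
107 − 9 false = 98 true growth lines after the winter growth check.
Counting back 98 years from 1959 CE places the winter growth check in 1959 − 98 = 1861 CE.

1861 CE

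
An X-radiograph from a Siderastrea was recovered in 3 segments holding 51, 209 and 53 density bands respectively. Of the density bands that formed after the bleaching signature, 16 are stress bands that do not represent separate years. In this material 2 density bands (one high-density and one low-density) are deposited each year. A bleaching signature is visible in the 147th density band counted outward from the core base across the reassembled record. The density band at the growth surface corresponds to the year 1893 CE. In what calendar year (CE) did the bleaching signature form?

1818 CE

Total density bands = 51 + 209 + 53 = 313.
Between density band 147 and the growth surface there are 313 − 147 = 166 density bands.
166 − 16 false = 150 true density bands after the bleaching signature.
With 2 density bands per year, 150 / 2 = 75 years.
The density band at the growth surface is 1893 CE, so the bleaching signature dates to 1893 − 75 = 1818 CE.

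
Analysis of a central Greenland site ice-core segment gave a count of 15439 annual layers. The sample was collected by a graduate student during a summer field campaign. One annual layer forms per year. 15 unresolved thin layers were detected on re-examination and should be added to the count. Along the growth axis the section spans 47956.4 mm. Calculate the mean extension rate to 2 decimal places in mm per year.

Adjusted count: 15439 + 15 = 15454 annual layers.
Mean rate = 47956.4 mm / 15454 years ≈ 3.10 mm per year.

3.10 mm per year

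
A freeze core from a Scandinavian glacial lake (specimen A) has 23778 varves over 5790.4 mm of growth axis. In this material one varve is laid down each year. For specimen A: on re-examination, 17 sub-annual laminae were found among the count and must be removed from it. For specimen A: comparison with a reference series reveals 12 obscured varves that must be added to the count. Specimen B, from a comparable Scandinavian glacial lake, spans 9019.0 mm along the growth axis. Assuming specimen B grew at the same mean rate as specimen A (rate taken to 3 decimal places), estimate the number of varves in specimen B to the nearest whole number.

36963 varves

Specimen A: true varve count = 23778 − 17 + 12 = 23773.
A: Extension rate ≈ 5790.4 / 23773 = 0.244 mm/yr.
B spans 9019.0 / 0.244 = 36963.11 years ≈ 36963 varves.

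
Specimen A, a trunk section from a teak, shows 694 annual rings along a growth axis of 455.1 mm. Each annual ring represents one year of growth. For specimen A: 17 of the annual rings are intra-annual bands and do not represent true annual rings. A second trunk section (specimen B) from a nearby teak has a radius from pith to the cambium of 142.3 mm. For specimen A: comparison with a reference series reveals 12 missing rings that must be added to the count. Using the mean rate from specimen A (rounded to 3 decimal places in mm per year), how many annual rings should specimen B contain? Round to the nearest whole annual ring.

Specimen A: after corrections the count is 694 − 17 + 12 = 689 annual rings.
A: Mean rate = 455.1 mm / 689 years ≈ 0.661 mm per year.
B spans 142.3 / 0.661 = 215.28 years ≈ 215 annual rings.

215 annual rings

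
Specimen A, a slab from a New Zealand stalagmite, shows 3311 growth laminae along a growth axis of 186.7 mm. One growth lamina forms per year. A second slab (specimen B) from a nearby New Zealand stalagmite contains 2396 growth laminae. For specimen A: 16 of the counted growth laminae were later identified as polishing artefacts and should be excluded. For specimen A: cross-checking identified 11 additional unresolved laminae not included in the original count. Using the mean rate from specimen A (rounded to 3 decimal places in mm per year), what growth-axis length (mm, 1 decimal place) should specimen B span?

134.2 mm

Specimen A: after corrections the count is 3311 − 16 + 11 = 3306 growth laminae.
A: Extension rate ≈ 186.7 / 3306 = 0.056 mm/yr.
B's length ≈ 0.056 × 2396 = 134.2 mm.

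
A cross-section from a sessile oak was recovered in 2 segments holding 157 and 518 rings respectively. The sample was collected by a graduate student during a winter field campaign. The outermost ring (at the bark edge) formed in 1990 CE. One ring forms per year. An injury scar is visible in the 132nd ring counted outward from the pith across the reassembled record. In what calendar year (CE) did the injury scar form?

1447 CE

Total rings = 157 + 518 = 675.
The injury scar sits at ring 132 from the pith, so 675 − 132 = 543 rings formed after it.
The ring at the bark edge is 1990 CE, so the injury scar dates to 1990 − 543 = 1447 CE.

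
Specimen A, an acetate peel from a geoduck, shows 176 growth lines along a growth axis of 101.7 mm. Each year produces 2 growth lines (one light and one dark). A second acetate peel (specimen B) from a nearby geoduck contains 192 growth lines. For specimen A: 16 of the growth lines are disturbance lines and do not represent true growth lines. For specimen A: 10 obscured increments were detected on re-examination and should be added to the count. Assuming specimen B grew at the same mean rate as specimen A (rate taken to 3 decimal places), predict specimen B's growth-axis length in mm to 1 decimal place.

Specimen A: after corrections the count is 176 − 16 + 10 = 170 growth lines.
Specimen A: 170 growth lines at 2 per year is 170 / 2 = 85 years.
A: 101.7 mm over 85 years gives 101.7 / 85 ≈ 1.196 mm/yr.
Specimen B: dividing by 2 growth lines per year: 192 / 2 = 96 years. Length of B = 1.196 × 96 = 114.8 mm.

114.8 mm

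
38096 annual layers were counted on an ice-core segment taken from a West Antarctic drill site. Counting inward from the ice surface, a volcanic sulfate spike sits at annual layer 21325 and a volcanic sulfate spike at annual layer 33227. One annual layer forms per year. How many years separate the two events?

11902 years

33227 − 21325 = 11902 annual layers lie between the two events.
One annual layer per year makes the interval 11902 years.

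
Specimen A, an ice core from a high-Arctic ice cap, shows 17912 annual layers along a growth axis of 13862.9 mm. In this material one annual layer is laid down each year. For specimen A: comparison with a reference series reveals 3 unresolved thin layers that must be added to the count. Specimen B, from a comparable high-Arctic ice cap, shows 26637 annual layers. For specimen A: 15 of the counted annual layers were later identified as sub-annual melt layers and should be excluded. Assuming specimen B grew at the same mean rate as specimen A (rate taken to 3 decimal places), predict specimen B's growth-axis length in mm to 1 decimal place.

20617.0 mm

Specimen A: after corrections the count is 17912 − 15 + 3 = 17900 annual layers.
A: Mean rate = 13862.9 mm / 17900 years ≈ 0.774 mm per year.
For B, 0.774 mm/year × 26637 years = 20617.0 mm.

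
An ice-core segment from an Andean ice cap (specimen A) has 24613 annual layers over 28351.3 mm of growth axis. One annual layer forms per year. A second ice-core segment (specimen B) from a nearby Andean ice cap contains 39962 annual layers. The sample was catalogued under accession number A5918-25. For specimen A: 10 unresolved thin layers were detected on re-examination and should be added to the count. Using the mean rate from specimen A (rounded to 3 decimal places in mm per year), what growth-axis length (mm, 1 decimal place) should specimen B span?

Specimen A: true annual layer count = 24613 + 10 = 24623.
A: 28351.3 mm over 24623 years gives 28351.3 / 24623 ≈ 1.151 mm per year.
B's length ≈ 1.151 × 39962 = 45996.3 mm.

45996.3 mm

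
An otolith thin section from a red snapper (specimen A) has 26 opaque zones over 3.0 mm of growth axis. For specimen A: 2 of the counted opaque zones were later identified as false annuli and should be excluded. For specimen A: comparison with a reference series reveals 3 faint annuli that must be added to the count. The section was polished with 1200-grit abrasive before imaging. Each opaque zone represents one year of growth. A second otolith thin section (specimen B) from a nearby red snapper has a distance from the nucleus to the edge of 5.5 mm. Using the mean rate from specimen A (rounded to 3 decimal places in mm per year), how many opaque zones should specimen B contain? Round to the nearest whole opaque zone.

50 opaque zones

Specimen A: correcting the raw count gives 26 − 2 + 3 = 27 true opaque zones.
A: Mean rate = 3.0 mm / 27 years ≈ 0.111 mm/year.
Specimen B: 5.5 mm / 0.111 mm per year = 49.55 years ≈ 50 opaque zones.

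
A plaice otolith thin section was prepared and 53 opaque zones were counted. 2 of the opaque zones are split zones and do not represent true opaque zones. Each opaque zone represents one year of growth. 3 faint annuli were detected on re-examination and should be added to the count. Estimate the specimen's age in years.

54 yr

True opaque zone count = 53 − 2 + 3 = 54.
With a one-to-one opaque zone periodicity this is 54 years.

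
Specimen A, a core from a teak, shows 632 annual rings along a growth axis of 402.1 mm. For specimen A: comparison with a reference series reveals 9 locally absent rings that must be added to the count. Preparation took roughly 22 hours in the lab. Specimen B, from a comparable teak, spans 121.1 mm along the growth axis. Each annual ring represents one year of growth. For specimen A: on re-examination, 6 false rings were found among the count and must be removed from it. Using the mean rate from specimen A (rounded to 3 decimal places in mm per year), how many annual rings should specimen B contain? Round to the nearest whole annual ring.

Specimen A: adjusted count: 632 − 6 + 9 = 635 annual rings.
A: Extension rate ≈ 402.1 / 635 = 0.633 mm/year.
B spans 121.1 / 0.633 = 191.31 years ≈ 191 annual rings.

191 annual rings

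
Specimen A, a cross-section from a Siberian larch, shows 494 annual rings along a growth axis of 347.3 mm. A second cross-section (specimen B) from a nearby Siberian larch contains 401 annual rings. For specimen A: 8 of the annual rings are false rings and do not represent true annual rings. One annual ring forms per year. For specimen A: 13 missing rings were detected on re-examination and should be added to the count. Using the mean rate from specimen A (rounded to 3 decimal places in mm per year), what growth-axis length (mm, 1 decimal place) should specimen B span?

279.1 mm

Specimen A: true annual ring count = 494 − 8 + 13 = 499.
A: Mean rate = 347.3 mm / 499 years ≈ 0.696 mm/year.
B's length ≈ 0.696 × 401 = 279.1 mm.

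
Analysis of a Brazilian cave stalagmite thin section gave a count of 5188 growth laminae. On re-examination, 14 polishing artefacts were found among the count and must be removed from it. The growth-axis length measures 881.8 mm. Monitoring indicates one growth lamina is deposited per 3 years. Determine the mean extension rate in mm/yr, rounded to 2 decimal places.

0.06 mm/yr

Adjusted count: 5188 − 14 = 5174 growth laminae.
5174 growth laminae at 3 years each span 5174 × 3 = 15522 years.
881.8 mm over 15522 years gives 881.8 / 15522 ≈ 0.06 mm/yr.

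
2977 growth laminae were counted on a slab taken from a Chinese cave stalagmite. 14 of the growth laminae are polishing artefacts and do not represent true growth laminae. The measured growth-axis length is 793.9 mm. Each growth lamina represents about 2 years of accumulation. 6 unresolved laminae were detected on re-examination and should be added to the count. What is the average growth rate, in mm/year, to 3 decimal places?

True growth lamina count = 2977 − 14 + 6 = 2969.
At 2 years per growth lamina, 2969 × 2 = 5938 years.
Mean rate = 793.9 mm / 5938 years ≈ 0.134 mm/year.

0.134 mm/year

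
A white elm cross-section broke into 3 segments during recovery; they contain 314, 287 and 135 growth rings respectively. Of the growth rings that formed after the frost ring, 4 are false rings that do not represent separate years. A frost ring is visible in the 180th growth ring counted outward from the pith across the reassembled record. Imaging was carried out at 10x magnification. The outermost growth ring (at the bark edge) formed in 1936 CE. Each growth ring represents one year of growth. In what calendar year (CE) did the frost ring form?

1384 CE

Total growth rings = 314 + 287 + 135 = 736.
736 − 180 = 556 growth rings lie beyond the frost ring toward the bark edge.
Removing the 4 false growth rings leaves 556 − 4 = 552 true growth rings beyond the frost ring.
Counting back 552 years from 1936 CE places the frost ring in 1936 − 552 = 1384 CE.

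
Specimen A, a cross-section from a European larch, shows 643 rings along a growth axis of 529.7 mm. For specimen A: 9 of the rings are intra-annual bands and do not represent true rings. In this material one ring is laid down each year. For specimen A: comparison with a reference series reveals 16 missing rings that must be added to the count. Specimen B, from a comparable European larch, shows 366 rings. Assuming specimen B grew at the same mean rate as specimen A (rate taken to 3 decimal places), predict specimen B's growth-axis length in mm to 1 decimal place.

Specimen A: after corrections the count is 643 − 9 + 16 = 650 rings.
A: 529.7 mm over 650 years gives 529.7 / 650 ≈ 0.815 mm/year.
B's length ≈ 0.815 × 366 = 298.3 mm.

298.3 mm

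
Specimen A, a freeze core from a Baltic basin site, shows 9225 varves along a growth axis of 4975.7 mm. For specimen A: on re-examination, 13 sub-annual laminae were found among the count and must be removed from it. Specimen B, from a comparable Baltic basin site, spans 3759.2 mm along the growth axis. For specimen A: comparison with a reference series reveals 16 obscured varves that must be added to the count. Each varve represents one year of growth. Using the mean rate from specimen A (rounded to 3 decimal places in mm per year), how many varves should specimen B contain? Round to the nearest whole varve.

Specimen A: true varve count = 9225 − 13 + 16 = 9228.
A: Mean rate = 4975.7 mm / 9228 years ≈ 0.539 mm/year.
Specimen B: 3759.2 mm / 0.539 mm per year = 6974.40 years ≈ 6974 varves.

6974 varves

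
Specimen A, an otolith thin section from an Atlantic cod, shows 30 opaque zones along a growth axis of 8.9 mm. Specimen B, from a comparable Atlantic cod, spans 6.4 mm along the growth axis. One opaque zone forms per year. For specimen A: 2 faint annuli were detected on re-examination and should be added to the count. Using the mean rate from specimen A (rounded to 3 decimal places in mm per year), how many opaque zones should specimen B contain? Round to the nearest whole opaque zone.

Specimen A: adjusted count: 30 + 2 = 32 opaque zones.
A: 8.9 mm over 32 years gives 8.9 / 32 ≈ 0.278 mm/yr.
For B, 6.4 / 0.278 = 23.02 years ≈ 23 opaque zones.

23 opaque zones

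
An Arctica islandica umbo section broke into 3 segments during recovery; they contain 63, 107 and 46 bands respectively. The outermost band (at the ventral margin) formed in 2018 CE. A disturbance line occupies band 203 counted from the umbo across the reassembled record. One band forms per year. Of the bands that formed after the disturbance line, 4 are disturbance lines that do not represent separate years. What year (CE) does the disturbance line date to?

Total bands = 63 + 107 + 46 = 216.
216 − 203 = 13 bands lie beyond the disturbance line toward the ventral margin.
13 − 4 false = 9 true bands after the disturbance line.
2018 − 9 = 2009 CE.

2009 CE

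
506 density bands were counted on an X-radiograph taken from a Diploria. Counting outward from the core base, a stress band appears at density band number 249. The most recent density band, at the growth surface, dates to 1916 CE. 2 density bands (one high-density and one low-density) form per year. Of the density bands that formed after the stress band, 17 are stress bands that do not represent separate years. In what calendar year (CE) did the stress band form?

506 − 249 = 257 density bands lie beyond the stress band toward the growth surface.
Excluding 17 false density bands: 257 − 17 = 240.
With 2 density bands per year, 240 / 2 = 120 years.
Counting back 120 years from 1916 CE places the stress band in 1916 − 120 = 1796 CE.

1796 CE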